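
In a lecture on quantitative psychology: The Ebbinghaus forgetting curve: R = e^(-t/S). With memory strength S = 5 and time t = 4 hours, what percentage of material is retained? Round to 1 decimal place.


R = e^(-t/S)
-t/S = -4/5 = -0.8
R = e^(-0.8) = 0.449329
Percentage = 0.449329 * 100
= 44.9


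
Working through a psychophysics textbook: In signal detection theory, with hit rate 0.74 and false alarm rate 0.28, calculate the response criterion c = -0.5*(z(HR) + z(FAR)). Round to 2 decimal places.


c = -0.5 * (z(HR) + z(FAR))
z(0.74) = 0.6433
z(0.28) = -0.5828
c = -0.5 * (0.6433 + -0.5828)
= -0.5 * 0.0605
= -0.03


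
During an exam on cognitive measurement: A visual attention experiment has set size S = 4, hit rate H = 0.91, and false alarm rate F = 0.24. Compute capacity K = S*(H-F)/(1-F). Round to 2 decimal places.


K = S * (H - F) / (1 - F)
H - F = 0.67
1 - F = 0.76
K = 4 * 0.67 / 0.76
= 3.53


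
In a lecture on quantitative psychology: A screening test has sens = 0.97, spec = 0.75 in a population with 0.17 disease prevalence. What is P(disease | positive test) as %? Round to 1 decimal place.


PPV = (sens * prev) / (sens * prev + (1-spec) * (1-prev))
Numerator = 0.97 * 0.17 = 0.1649
P(positive and no disease) = (1 - spec) * (1 - prev) = (1 - 0.75) * (1 - 0.17) = 0.2075
Denominator = 0.1649 + 0.2075 = 0.3724
PPV = 0.1649 / 0.3724 = 0.442803
As percentage = 44.3


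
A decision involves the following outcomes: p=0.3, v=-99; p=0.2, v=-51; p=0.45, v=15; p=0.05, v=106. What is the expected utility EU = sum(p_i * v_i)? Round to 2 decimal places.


EU = sum(p_i * v_i)
0.3 * -99 = -29.7
0.2 * -51 = -10.2
0.45 * 15 = 6.75
0.05 * 106 = 5.3
EU = -29.7 + -10.2 + 6.75 + 5.3
= -27.85


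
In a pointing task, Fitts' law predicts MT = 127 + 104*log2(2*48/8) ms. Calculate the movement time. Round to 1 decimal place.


MT = 127 + 104 * log2(2*48/8)
2D/W = 12.0
log2(12.0) = 3.585
MT = 127 + 104 * 3.585
= 499.8 ms


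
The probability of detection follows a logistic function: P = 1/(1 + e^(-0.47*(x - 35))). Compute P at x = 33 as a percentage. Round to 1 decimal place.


P(x) = 1/(1 + e^(-0.47*(33 - 35)))
Exponent = -0.47 * -2 = 0.94
e^(0.94) = 2.559981
P = 1/(1 + 2.559981) = 0.2809
Percentage = 28.1


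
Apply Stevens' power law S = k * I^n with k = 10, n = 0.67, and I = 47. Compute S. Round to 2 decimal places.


S = 10 * 47^0.67
47^0.67 = 13.1918
S = 10 * 13.1918
= 131.92


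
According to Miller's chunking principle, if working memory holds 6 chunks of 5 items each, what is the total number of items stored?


Total items = chunks * items_per_chunk
= 6 * 5
= 30


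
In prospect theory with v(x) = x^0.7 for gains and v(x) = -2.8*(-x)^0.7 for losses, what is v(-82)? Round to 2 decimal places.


Since x = -82 < 0, use v(x) = -lambda*(-x)^alpha
(-x) = 82
82^0.7 = 21.861
v(-82) = -2.8 * 21.861
= -61.21


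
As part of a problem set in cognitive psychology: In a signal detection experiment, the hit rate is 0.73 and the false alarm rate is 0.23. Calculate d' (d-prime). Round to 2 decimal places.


d' = z(HR) - z(FAR)
z(0.73) = 0.6128
z(0.23) = -0.7388
d' = 0.6128 - -0.7388
= 1.35


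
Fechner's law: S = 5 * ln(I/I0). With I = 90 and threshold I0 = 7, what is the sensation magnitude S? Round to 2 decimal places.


S = 5 * ln(90/7)
I/I0 = 12.857143
ln(12.857143) = 2.5539
S = 5 * 2.5539
= 12.77


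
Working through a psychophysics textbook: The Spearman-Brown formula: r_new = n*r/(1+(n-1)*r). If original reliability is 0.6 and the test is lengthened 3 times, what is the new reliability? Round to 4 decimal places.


r_new = n*r / (1 + (n-1)*r)
Numerator = 3 * 0.6 = 1.8
Denominator = 1 + 2 * 0.6 = 2.2
r_new = 1.8 / 2.2
= 0.8182


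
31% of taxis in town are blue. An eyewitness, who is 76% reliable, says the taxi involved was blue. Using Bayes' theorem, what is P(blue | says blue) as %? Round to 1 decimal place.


P(blue | says blue) = P(says blue | blue)*P(blue) / [P(says blue | blue)*P(blue) + P(says blue | not blue)*P(not blue)]
Numerator = 0.76 * 0.31 = 0.2356
False identification = 0.24 * 0.69 = 0.1656
P = 0.2356 / (0.2356 + 0.1656)
= 0.2356 / 0.4012
As percentage = 58.7


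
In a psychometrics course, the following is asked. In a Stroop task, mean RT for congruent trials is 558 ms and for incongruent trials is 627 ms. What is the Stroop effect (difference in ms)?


Stroop effect = RT(incongruent) - RT(congruent)
= 627 - 558
= 69 ms


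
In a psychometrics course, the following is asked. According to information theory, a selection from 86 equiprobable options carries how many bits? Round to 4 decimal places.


H = log2(n)
H = log2(86)
= 6.4263


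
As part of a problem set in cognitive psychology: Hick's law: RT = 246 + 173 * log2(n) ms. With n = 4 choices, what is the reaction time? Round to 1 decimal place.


RT = 246 + 173 * log2(4)
log2(4) = 2.0
RT = 246 + 173 * 2.0
= 246 + 346.0
= 592.0 ms


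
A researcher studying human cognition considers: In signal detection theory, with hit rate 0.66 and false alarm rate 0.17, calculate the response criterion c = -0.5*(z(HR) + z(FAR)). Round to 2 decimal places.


c = -0.5 * (z(HR) + z(FAR))
z(0.66) = 0.4125
z(0.17) = -0.9542
c = -0.5 * (0.4125 + -0.9542)
= -0.5 * -0.5417
= 0.27


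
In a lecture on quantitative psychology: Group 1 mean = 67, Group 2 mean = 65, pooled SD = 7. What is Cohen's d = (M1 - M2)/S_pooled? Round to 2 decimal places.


Cohen's d = (M1 - M2) / S_pooled
= (67 - 65) / 7
= 2 / 7
= 0.29


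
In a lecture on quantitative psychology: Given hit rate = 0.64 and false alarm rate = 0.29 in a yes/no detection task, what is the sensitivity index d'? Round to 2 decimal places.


d' = z(HR) - z(FAR)
z(0.64) = 0.3585
z(0.29) = -0.5534
d' = 0.3585 - -0.5534
= 0.91


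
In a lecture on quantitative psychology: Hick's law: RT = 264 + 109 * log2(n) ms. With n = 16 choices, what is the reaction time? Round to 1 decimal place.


RT = 264 + 109 * log2(16)
log2(16) = 4.0
RT = 264 + 109 * 4.0
= 264 + 436.0
= 700.0 ms


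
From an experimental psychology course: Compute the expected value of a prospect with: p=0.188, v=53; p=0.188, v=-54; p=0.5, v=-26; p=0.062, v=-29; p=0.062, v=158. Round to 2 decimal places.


EU = sum(p_i * v_i)
0.188 * 53 = 9.964
0.188 * -54 = -10.152
0.5 * -26 = -13.0
0.062 * -29 = -1.798
0.062 * 158 = 9.796
EU = 9.964 + -10.152 + -13.0 + -1.798 + 9.796
= -5.19


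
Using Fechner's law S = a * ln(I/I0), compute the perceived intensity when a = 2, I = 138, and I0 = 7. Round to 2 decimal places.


S = 2 * ln(138/7)
I/I0 = 19.714286
ln(19.714286) = 2.9813
S = 2 * 2.9813
= 5.96


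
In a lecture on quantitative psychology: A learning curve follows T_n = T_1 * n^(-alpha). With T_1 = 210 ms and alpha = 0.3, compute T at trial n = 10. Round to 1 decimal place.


T_n = 210 * 10^(-0.3)
10^(-0.3) = 0.501187
T_n = 210 * 0.501187
= 105.2 ms


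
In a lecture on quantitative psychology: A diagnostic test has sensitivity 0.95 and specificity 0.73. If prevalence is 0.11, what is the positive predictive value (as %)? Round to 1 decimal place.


PPV = (sens * prev) / (sens * prev + (1-spec) * (1-prev))
Numerator = 0.95 * 0.11 = 0.1045
P(positive and no disease) = (1 - spec) * (1 - prev) = (1 - 0.73) * (1 - 0.11) = 0.2403
Denominator = 0.1045 + 0.2403 = 0.3448
PPV = 0.1045 / 0.3448 = 0.303074
As percentage = 30.3


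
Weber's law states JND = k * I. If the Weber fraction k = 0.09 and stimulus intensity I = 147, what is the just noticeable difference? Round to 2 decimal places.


JND = k * I
JND = 0.09 * 147
= 13.23


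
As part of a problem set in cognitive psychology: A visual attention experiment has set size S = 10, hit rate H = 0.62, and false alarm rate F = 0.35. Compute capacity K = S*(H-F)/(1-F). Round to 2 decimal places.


K = S * (H - F) / (1 - F)
H - F = 0.27
1 - F = 0.65
K = 10 * 0.27 / 0.65
= 4.15


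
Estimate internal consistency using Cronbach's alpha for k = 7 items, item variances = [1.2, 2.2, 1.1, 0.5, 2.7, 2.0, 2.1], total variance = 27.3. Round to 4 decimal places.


alpha = (k/(k-1)) * (1 - sum(s_i^2)/s_total^2)
sum(item variances) = 11.8
k/(k-1) = 7/6 = 1.166667
1 - 11.8/27.3 = 1 - 0.432234 = 0.567766
alpha = 1.166667 * 0.567766
= 0.6624


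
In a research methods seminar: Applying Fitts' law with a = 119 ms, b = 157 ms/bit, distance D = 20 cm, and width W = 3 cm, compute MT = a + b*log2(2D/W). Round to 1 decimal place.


MT = 119 + 157 * log2(2*20/3)
2D/W = 13.333333
log2(13.333333) = 3.737
MT = 119 + 157 * 3.737
= 705.7 ms


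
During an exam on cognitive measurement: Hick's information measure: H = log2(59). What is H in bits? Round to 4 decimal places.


H = log2(n)
H = log2(59)
= 5.8826


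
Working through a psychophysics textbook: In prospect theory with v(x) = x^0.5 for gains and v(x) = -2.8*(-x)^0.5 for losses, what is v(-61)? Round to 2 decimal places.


Since x = -61 < 0, use v(x) = -lambda*(-x)^alpha
(-x) = 61
61^0.5 = 7.8102
v(-61) = -2.8 * 7.8102
= -21.87


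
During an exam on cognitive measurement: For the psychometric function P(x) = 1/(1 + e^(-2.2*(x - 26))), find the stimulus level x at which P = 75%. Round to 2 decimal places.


At P = 0.75: 0.75 = 1/(1 + e^(-k*(x-x0)))
Solving: e^(-k*(x-x0)) = 1/3
x = x0 + ln(3)/k
ln(3) = 1.0986
x = 26 + 1.0986/2.2
= 26 + 0.4994
= 26.50


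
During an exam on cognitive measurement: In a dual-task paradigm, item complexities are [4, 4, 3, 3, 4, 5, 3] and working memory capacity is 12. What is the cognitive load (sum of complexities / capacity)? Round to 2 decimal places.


Total complexity = 4 + 4 + 3 + 3 + 4 + 5 + 3 = 26
Load = total / capacity = 26 / 12
= 2.17


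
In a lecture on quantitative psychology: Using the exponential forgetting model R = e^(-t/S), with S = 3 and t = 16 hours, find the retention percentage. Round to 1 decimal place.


R = e^(-t/S)
-t/S = -16/3 = -5.333333
R = e^(-5.333333) = 0.004828
Percentage = 0.004828 * 100
= 0.5


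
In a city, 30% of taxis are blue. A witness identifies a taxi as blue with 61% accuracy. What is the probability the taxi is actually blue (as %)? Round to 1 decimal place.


P(blue | says blue) = P(says blue | blue)*P(blue) / [P(says blue | blue)*P(blue) + P(says blue | not blue)*P(not blue)]
Numerator = 0.61 * 0.3 = 0.183
False identification = 0.39 * 0.7 = 0.273
P = 0.183 / (0.183 + 0.273)
= 0.183 / 0.456
As percentage = 40.1


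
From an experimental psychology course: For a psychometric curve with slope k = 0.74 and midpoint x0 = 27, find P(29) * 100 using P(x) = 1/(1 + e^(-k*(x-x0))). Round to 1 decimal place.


P(x) = 1/(1 + e^(-0.74*(29 - 27)))
Exponent = -0.74 * 2 = -1.48
e^(-1.48) = 0.227638
P = 1/(1 + 0.227638) = 0.814572
Percentage = 81.5


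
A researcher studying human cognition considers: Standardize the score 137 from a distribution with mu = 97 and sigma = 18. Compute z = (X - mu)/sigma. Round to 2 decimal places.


z = (X - mu) / sigma
= (137 - 97) / 18
= 40 / 18
= 2.22


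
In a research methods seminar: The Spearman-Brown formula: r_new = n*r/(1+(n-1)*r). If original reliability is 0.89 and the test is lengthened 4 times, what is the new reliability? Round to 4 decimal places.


r_new = n*r / (1 + (n-1)*r)
Numerator = 4 * 0.89 = 3.56
Denominator = 1 + 3 * 0.89 = 3.67
r_new = 3.56 / 3.67
= 0.9700


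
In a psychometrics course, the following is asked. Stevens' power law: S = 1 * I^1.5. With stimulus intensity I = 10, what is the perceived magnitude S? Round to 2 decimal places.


S = 1 * 10^1.5
10^1.5 = 31.6228
S = 1 * 31.6228
= 31.62


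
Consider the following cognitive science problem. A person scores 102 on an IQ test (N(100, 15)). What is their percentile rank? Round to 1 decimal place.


z = (IQ - mean) / SD
z = (102 - 100) / 15 = 0.1333
Percentile = Phi(0.1333) * 100
Phi(0.1333) = 0.553022
= 55.3


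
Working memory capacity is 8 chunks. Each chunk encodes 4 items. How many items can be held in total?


Total items = chunks * items_per_chunk
= 8 * 4
= 32


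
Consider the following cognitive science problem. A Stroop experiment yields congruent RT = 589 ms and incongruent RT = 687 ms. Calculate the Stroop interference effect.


Stroop effect = RT(incongruent) - RT(congruent)
= 687 - 589
= 98 ms


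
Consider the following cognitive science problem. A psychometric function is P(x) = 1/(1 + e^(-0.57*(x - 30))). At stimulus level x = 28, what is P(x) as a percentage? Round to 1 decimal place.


P(x) = 1/(1 + e^(-0.57*(28 - 30)))
Exponent = -0.57 * -2 = 1.14
e^(1.14) = 3.126768
P = 1/(1 + 3.126768) = 0.24232
Percentage = 24.2


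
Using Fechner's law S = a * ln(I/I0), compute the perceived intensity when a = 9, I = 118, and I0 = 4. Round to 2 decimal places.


S = 9 * ln(118/4)
I/I0 = 29.5
ln(29.5) = 3.3844
S = 9 * 3.3844
= 30.46


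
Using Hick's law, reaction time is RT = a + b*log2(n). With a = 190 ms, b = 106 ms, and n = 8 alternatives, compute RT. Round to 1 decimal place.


RT = 190 + 106 * log2(8)
log2(8) = 3.0
RT = 190 + 106 * 3.0
= 190 + 318.0
= 508.0 ms


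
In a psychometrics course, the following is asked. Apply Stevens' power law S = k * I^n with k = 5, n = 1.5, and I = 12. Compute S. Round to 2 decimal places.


S = 5 * 12^1.5
12^1.5 = 41.5692
S = 5 * 41.5692
= 207.85


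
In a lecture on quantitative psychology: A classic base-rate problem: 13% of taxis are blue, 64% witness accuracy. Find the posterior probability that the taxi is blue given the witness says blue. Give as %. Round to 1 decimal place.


P(blue | says blue) = P(says blue | blue)*P(blue) / [P(says blue | blue)*P(blue) + P(says blue | not blue)*P(not blue)]
Numerator = 0.64 * 0.13 = 0.0832
False identification = 0.36 * 0.87 = 0.3132
P = 0.0832 / (0.0832 + 0.3132)
= 0.0832 / 0.3964
As percentage = 21.0


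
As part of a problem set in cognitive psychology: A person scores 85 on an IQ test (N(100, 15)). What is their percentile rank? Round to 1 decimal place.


z = (IQ - mean) / SD
z = (85 - 100) / 15 = -1.0
Percentile = Phi(-1.0) * 100
Phi(-1.0) = 0.158655
= 15.9


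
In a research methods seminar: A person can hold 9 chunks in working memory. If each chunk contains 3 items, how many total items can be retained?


Total items = chunks * items_per_chunk
= 9 * 3
= 27


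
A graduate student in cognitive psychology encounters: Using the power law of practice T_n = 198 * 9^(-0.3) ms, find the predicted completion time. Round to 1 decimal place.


T_n = 198 * 9^(-0.3)
9^(-0.3) = 0.517282
T_n = 198 * 0.517282
= 102.4 ms


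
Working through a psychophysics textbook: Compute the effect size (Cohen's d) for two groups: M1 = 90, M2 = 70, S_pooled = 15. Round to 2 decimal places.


Cohen's d = (M1 - M2) / S_pooled
= (90 - 70) / 15
= 20 / 15
= 1.33


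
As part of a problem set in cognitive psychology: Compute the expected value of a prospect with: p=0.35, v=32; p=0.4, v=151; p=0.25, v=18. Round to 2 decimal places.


EU = sum(p_i * v_i)
0.35 * 32 = 11.2
0.4 * 151 = 60.4
0.25 * 18 = 4.5
EU = 11.2 + 60.4 + 4.5
= 76.10


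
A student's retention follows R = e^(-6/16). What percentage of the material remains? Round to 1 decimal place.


R = e^(-t/S)
-t/S = -6/16 = -0.375
R = e^(-0.375) = 0.687289
Percentage = 0.687289 * 100
= 68.7


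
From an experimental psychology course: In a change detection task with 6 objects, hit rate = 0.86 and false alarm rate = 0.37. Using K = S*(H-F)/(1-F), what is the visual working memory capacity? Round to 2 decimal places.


K = S * (H - F) / (1 - F)
H - F = 0.49
1 - F = 0.63
K = 6 * 0.49 / 0.63
= 4.67


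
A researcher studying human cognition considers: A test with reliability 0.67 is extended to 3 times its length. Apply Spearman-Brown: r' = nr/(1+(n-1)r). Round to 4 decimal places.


r_new = n*r / (1 + (n-1)*r)
Numerator = 3 * 0.67 = 2.01
Denominator = 1 + 2 * 0.67 = 2.34
r_new = 2.01 / 2.34
= 0.8590


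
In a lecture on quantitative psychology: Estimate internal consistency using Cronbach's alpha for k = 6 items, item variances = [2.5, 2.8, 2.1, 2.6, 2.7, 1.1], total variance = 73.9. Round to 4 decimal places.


alpha = (k/(k-1)) * (1 - sum(s_i^2)/s_total^2)
sum(item variances) = 13.8
k/(k-1) = 6/5 = 1.2
1 - 13.8/73.9 = 1 - 0.186739 = 0.813261
alpha = 1.2 * 0.813261
= 0.9759


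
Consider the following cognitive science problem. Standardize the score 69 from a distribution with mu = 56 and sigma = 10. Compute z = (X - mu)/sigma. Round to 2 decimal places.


z = (X - mu) / sigma
= (69 - 56) / 10
= 13 / 10
= 1.30


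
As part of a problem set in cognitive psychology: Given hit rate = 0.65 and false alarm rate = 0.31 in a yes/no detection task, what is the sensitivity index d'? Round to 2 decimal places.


d' = z(HR) - z(FAR)
z(0.65) = 0.3853
z(0.31) = -0.4959
d' = 0.3853 - -0.4959
= 0.88


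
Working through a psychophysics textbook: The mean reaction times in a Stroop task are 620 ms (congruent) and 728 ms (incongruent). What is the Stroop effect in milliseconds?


Stroop effect = RT(incongruent) - RT(congruent)
= 728 - 620
= 108 ms


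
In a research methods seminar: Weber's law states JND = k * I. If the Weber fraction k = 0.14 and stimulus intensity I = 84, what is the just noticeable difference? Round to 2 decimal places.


JND = k * I
JND = 0.14 * 84
= 11.76


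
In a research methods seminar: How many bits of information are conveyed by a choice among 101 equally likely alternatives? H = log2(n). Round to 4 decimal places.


H = log2(n)
H = log2(101)
= 6.6582


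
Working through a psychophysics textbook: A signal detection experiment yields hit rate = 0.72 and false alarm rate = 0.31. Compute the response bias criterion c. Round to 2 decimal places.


c = -0.5 * (z(HR) + z(FAR))
z(0.72) = 0.5828
z(0.31) = -0.4959
c = -0.5 * (0.5828 + -0.4959)
= -0.5 * 0.0869
= -0.04


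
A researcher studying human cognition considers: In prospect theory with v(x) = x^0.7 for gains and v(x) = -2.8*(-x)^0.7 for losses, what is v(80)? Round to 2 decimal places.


Since x = 80 >= 0, use v(x) = x^0.7
80^0.7 = 21.4864
v(80) = 21.49


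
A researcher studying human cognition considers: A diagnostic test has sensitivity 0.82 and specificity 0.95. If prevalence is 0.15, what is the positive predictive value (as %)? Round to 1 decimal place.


PPV = (sens * prev) / (sens * prev + (1-spec) * (1-prev))
Numerator = 0.82 * 0.15 = 0.123
P(positive and no disease) = (1 - spec) * (1 - prev) = (1 - 0.95) * (1 - 0.15) = 0.0425
Denominator = 0.123 + 0.0425 = 0.1655
PPV = 0.123 / 0.1655 = 0.743202
As percentage = 74.3


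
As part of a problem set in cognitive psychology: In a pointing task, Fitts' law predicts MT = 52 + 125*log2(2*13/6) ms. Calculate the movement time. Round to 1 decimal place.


MT = 52 + 125 * log2(2*13/6)
2D/W = 4.333333
log2(4.333333) = 2.1155
MT = 52 + 125 * 2.1155
= 316.4 ms


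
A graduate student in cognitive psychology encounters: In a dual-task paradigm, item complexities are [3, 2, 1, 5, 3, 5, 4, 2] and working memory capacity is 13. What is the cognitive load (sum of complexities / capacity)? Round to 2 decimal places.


Total complexity = 3 + 2 + 1 + 5 + 3 + 5 + 4 + 2 = 25
Load = total / capacity = 25 / 13
= 1.92


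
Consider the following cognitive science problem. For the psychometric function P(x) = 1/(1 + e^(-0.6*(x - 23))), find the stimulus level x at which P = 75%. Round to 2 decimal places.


At P = 0.75: 0.75 = 1/(1 + e^(-k*(x-x0)))
Solving: e^(-k*(x-x0)) = 1/3
x = x0 + ln(3)/k
ln(3) = 1.0986
x = 23 + 1.0986/0.6
= 23 + 1.831
= 24.83


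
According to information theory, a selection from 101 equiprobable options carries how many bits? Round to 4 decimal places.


H = log2(n)
H = log2(101)
= 6.6582


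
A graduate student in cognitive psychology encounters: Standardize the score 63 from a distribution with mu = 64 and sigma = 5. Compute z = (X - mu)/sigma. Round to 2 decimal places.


z = (X - mu) / sigma
= (63 - 64) / 5
= -1 / 5
= -0.20


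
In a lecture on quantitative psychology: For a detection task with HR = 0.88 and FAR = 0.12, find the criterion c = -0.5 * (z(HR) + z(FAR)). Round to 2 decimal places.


c = -0.5 * (z(HR) + z(FAR))
z(0.88) = 1.175
z(0.12) = -1.175
c = -0.5 * (1.175 + -1.175)
= -0.5 * 0.0
= 0.00


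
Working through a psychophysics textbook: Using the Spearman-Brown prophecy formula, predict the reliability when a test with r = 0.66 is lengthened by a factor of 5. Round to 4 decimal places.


r_new = n*r / (1 + (n-1)*r)
Numerator = 5 * 0.66 = 3.3
Denominator = 1 + 4 * 0.66 = 3.64
r_new = 3.3 / 3.64
= 0.9066


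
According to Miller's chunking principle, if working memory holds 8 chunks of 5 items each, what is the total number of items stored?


Total items = chunks * items_per_chunk
= 8 * 5
= 40


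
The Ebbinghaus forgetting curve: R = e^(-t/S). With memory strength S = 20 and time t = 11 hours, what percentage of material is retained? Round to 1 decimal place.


R = e^(-t/S)
-t/S = -11/20 = -0.55
R = e^(-0.55) = 0.57695
Percentage = 0.57695 * 100
= 57.7


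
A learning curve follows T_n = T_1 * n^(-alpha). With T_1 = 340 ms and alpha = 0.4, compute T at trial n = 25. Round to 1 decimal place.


T_n = 340 * 25^(-0.4)
25^(-0.4) = 0.275946
T_n = 340 * 0.275946
= 93.8 ms


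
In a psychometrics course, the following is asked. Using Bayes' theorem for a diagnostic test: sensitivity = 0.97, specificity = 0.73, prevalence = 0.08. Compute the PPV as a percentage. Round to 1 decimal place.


PPV = (sens * prev) / (sens * prev + (1-spec) * (1-prev))
Numerator = 0.97 * 0.08 = 0.0776
P(positive and no disease) = (1 - spec) * (1 - prev) = (1 - 0.73) * (1 - 0.08) = 0.2484
Denominator = 0.0776 + 0.2484 = 0.326
PPV = 0.0776 / 0.326 = 0.238037
As percentage = 23.8


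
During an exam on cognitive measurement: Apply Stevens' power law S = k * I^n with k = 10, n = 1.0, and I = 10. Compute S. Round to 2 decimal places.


S = 10 * 10^1.0
10^1.0 = 10.0
S = 10 * 10.0
= 100.00


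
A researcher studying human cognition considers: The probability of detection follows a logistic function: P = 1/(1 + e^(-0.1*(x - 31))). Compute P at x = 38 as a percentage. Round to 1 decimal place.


P(x) = 1/(1 + e^(-0.1*(38 - 31)))
Exponent = -0.1 * 7 = -0.7
e^(-0.7) = 0.496585
P = 1/(1 + 0.496585) = 0.668188
Percentage = 66.8


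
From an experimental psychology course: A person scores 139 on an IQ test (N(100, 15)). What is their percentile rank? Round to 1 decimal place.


z = (IQ - mean) / SD
z = (139 - 100) / 15 = 2.6
Percentile = Phi(2.6) * 100
Phi(2.6) = 0.995339
= 99.5


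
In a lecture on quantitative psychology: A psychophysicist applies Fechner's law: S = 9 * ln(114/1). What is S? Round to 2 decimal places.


S = 9 * ln(114/1)
I/I0 = 114.0
ln(114.0) = 4.7362
S = 9 * 4.7362
= 42.63


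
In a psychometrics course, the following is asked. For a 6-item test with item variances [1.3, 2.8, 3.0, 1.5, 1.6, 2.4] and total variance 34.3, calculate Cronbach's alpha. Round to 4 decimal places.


alpha = (k/(k-1)) * (1 - sum(s_i^2)/s_total^2)
sum(item variances) = 12.6
k/(k-1) = 6/5 = 1.2
1 - 12.6/34.3 = 1 - 0.367347 = 0.632653
alpha = 1.2 * 0.632653
= 0.7592


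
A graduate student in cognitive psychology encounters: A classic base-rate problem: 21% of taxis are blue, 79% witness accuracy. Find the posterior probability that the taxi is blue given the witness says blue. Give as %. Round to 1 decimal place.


P(blue | says blue) = P(says blue | blue)*P(blue) / [P(says blue | blue)*P(blue) + P(says blue | not blue)*P(not blue)]
Numerator = 0.79 * 0.21 = 0.1659
False identification = 0.21 * 0.79 = 0.1659
P = 0.1659 / (0.1659 + 0.1659)
= 0.1659 / 0.3318
As percentage = 50.0


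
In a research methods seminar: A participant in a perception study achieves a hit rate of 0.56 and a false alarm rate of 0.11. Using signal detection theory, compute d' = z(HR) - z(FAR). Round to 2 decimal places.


d' = z(HR) - z(FAR)
z(0.56) = 0.151
z(0.11) = -1.2265
d' = 0.151 - -1.2265
= 1.38


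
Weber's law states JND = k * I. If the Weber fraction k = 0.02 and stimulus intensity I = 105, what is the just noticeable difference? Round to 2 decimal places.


JND = k * I
JND = 0.02 * 105
= 2.10


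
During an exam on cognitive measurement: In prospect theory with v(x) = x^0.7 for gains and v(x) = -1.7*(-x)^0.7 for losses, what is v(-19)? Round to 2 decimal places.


Since x = -19 < 0, use v(x) = -lambda*(-x)^alpha
(-x) = 19
19^0.7 = 7.8547
v(-19) = -1.7 * 7.8547
= -13.35


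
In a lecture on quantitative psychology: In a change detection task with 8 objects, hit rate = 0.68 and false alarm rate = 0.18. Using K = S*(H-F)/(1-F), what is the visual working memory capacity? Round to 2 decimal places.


K = S * (H - F) / (1 - F)
H - F = 0.5
1 - F = 0.82
K = 8 * 0.5 / 0.82
= 4.88


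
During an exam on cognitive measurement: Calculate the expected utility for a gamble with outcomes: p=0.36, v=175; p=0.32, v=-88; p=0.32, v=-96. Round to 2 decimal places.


EU = sum(p_i * v_i)
0.36 * 175 = 63.0
0.32 * -88 = -28.16
0.32 * -96 = -30.72
EU = 63.0 + -28.16 + -30.72
= 4.12


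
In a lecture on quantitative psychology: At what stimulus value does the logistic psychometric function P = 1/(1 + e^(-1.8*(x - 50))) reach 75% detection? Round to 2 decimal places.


At P = 0.75: 0.75 = 1/(1 + e^(-k*(x-x0)))
Solving: e^(-k*(x-x0)) = 1/3
x = x0 + ln(3)/k
ln(3) = 1.0986
x = 50 + 1.0986/1.8
= 50 + 0.6103
= 50.61


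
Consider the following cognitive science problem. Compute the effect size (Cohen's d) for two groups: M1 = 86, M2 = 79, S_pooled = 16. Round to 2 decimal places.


Cohen's d = (M1 - M2) / S_pooled
= (86 - 79) / 16
= 7 / 16
= 0.44


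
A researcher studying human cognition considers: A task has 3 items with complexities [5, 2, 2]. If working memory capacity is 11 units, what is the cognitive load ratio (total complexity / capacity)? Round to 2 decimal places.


Total complexity = 5 + 2 + 2 = 9
Load = total / capacity = 9 / 11
= 0.82


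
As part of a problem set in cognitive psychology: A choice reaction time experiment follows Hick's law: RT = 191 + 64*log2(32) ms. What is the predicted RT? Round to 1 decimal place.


RT = 191 + 64 * log2(32)
log2(32) = 5.0
RT = 191 + 64 * 5.0
= 191 + 320.0
= 511.0 ms


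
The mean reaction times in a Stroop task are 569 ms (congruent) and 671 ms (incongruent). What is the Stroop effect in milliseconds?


Stroop effect = RT(incongruent) - RT(congruent)
= 671 - 569
= 102 ms


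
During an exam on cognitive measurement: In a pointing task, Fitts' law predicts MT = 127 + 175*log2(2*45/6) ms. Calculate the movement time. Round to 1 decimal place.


MT = 127 + 175 * log2(2*45/6)
2D/W = 15.0
log2(15.0) = 3.9069
MT = 127 + 175 * 3.9069
= 810.7 ms


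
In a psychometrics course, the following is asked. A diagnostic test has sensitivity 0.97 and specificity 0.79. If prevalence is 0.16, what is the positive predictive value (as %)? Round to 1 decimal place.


PPV = (sens * prev) / (sens * prev + (1-spec) * (1-prev))
Numerator = 0.97 * 0.16 = 0.1552
P(positive and no disease) = (1 - spec) * (1 - prev) = (1 - 0.79) * (1 - 0.16) = 0.1764
Denominator = 0.1552 + 0.1764 = 0.3316
PPV = 0.1552 / 0.3316 = 0.468034
As percentage = 46.8


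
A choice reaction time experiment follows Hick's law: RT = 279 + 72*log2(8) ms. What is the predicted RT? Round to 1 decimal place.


RT = 279 + 72 * log2(8)
log2(8) = 3.0
RT = 279 + 72 * 3.0
= 279 + 216.0
= 495.0 ms


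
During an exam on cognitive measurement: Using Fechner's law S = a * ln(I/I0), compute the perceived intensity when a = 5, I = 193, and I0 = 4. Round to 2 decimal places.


S = 5 * ln(193/4)
I/I0 = 48.25
ln(48.25) = 3.8764
S = 5 * 3.8764
= 19.38


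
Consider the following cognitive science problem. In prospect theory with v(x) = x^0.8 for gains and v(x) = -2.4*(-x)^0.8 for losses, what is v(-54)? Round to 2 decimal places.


Since x = -54 < 0, use v(x) = -lambda*(-x)^alpha
(-x) = 54
54^0.8 = 24.3173
v(-54) = -2.4 * 24.3173
= -58.36


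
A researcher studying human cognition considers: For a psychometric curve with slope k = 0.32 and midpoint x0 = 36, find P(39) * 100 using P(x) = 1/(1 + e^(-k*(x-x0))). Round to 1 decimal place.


P(x) = 1/(1 + e^(-0.32*(39 - 36)))
Exponent = -0.32 * 3 = -0.96
e^(-0.96) = 0.382893
P = 1/(1 + 0.382893) = 0.723122
Percentage = 72.3


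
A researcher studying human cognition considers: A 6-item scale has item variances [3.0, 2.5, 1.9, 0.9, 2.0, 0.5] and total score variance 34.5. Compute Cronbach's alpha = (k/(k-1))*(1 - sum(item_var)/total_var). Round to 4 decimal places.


alpha = (k/(k-1)) * (1 - sum(s_i^2)/s_total^2)
sum(item variances) = 10.8
k/(k-1) = 6/5 = 1.2
1 - 10.8/34.5 = 1 - 0.313043 = 0.686957
alpha = 1.2 * 0.686957
= 0.8243


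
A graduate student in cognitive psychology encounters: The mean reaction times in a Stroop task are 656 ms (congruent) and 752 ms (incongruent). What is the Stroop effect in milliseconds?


Stroop effect = RT(incongruent) - RT(congruent)
= 752 - 656
= 96 ms


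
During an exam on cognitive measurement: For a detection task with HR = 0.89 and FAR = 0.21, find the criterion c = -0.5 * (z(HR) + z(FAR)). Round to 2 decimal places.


c = -0.5 * (z(HR) + z(FAR))
z(0.89) = 1.2265
z(0.21) = -0.8064
c = -0.5 * (1.2265 + -0.8064)
= -0.5 * 0.4201
= -0.21


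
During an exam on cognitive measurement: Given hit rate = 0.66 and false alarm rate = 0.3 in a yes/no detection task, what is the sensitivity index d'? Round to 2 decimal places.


d' = z(HR) - z(FAR)
z(0.66) = 0.4125
z(0.3) = -0.5244
d' = 0.4125 - -0.5244
= 0.94


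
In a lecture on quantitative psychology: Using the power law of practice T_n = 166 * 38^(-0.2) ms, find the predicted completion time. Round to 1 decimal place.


T_n = 166 * 38^(-0.2)
38^(-0.2) = 0.483107
T_n = 166 * 0.483107
= 80.2 ms


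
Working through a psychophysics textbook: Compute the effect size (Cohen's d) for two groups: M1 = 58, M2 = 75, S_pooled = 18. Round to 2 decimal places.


Cohen's d = (M1 - M2) / S_pooled
= (58 - 75) / 18
= -17 / 18
= -0.94


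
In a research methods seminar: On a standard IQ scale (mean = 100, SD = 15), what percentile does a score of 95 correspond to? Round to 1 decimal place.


z = (IQ - mean) / SD
z = (95 - 100) / 15 = -0.3333
Percentile = Phi(-0.3333) * 100
Phi(-0.3333) = 0.369454
= 36.9


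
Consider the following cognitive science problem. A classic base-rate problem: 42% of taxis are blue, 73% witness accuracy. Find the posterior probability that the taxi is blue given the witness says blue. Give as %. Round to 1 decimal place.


P(blue | says blue) = P(says blue | blue)*P(blue) / [P(says blue | blue)*P(blue) + P(says blue | not blue)*P(not blue)]
Numerator = 0.73 * 0.42 = 0.3066
False identification = 0.27 * 0.58 = 0.1566
P = 0.3066 / (0.3066 + 0.1566)
= 0.3066 / 0.4632
As percentage = 66.2


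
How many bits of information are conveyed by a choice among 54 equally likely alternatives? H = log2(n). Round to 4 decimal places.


H = log2(n)
H = log2(54)
= 5.7549


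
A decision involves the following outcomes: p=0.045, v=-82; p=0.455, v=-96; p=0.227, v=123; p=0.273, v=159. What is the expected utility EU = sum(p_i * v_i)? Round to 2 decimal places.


EU = sum(p_i * v_i)
0.045 * -82 = -3.69
0.455 * -96 = -43.68
0.227 * 123 = 27.921
0.273 * 159 = 43.407
EU = -3.69 + -43.68 + 27.921 + 43.407
= 23.96


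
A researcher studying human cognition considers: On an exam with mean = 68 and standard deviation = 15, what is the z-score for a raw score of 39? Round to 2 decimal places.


z = (X - mu) / sigma
= (39 - 68) / 15
= -29 / 15
= -1.93


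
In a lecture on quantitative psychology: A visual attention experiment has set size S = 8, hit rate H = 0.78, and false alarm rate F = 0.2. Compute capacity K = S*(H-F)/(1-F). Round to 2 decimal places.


K = S * (H - F) / (1 - F)
H - F = 0.58
1 - F = 0.8
K = 8 * 0.58 / 0.8
= 5.80


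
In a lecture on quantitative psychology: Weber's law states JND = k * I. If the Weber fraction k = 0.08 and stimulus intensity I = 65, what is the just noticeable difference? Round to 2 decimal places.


JND = k * I
JND = 0.08 * 65
= 5.20


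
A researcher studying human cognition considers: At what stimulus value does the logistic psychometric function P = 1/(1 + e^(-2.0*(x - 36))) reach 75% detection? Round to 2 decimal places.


At P = 0.75: 0.75 = 1/(1 + e^(-k*(x-x0)))
Solving: e^(-k*(x-x0)) = 1/3
x = x0 + ln(3)/k
ln(3) = 1.0986
x = 36 + 1.0986/2.0
= 36 + 0.5493
= 36.55


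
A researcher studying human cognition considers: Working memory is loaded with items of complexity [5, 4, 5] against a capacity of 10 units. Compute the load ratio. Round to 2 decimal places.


Total complexity = 5 + 4 + 5 = 14
Load = total / capacity = 14 / 10
= 1.40


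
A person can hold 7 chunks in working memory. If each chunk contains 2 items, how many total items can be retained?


Total items = chunks * items_per_chunk
= 7 * 2
= 14


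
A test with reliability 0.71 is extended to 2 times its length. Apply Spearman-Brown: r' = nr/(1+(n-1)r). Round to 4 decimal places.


r_new = n*r / (1 + (n-1)*r)
Numerator = 2 * 0.71 = 1.42
Denominator = 1 + 1 * 0.71 = 1.71
r_new = 1.42 / 1.71
= 0.8304


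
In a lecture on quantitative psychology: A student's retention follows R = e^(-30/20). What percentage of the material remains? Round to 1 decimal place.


R = e^(-t/S)
-t/S = -30/20 = -1.5
R = e^(-1.5) = 0.22313
Percentage = 0.22313 * 100
= 22.3


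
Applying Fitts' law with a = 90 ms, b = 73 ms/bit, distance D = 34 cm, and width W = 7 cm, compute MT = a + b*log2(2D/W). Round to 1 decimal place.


MT = 90 + 73 * log2(2*34/7)
2D/W = 9.714286
log2(9.714286) = 3.2801
MT = 90 + 73 * 3.2801
= 329.4 ms


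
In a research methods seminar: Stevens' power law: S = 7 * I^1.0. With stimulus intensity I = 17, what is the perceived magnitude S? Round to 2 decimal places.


S = 7 * 17^1.0
17^1.0 = 17.0
S = 7 * 17.0
= 119.00


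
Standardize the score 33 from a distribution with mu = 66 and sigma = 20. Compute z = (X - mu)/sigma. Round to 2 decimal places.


z = (X - mu) / sigma
= (33 - 66) / 20
= -33 / 20
= -1.65


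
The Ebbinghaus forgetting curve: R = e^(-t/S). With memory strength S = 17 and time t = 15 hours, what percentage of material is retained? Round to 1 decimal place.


R = e^(-t/S)
-t/S = -15/17 = -0.882353
R = e^(-0.882353) = 0.413808
Percentage = 0.413808 * 100
= 41.4


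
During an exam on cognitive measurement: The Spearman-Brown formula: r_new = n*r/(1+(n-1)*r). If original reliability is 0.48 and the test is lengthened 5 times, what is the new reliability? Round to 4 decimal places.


r_new = n*r / (1 + (n-1)*r)
Numerator = 5 * 0.48 = 2.4
Denominator = 1 + 4 * 0.48 = 2.92
r_new = 2.4 / 2.92
= 0.8219


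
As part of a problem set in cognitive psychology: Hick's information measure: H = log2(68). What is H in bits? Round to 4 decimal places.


H = log2(n)
H = log2(68)
= 6.0875


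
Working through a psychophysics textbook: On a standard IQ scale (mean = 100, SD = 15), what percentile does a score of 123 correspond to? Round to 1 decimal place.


z = (IQ - mean) / SD
z = (123 - 100) / 15 = 1.5333
Percentile = Phi(1.5333) * 100
Phi(1.5333) = 0.937399
= 93.7


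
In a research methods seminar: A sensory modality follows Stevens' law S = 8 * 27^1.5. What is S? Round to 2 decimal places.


S = 8 * 27^1.5
27^1.5 = 140.2961
S = 8 * 140.2961
= 1122.37


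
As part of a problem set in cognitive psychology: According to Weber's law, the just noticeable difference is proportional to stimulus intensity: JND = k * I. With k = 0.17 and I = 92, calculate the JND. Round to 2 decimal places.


JND = k * I
JND = 0.17 * 92
= 15.64


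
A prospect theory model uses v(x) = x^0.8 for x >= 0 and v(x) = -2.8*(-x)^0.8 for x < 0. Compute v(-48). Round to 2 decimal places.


Since x = -48 < 0, use v(x) = -lambda*(-x)^alpha
(-x) = 48
48^0.8 = 22.1306
v(-48) = -2.8 * 22.1306
= -61.97


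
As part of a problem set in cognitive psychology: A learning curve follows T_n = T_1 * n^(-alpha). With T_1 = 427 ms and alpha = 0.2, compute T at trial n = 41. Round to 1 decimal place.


T_n = 427 * 41^(-0.2)
41^(-0.2) = 0.475821
T_n = 427 * 0.475821
= 203.2 ms


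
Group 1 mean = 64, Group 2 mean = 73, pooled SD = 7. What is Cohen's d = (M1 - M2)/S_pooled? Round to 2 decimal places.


Cohen's d = (M1 - M2) / S_pooled
= (64 - 73) / 7
= -9 / 7
= -1.29


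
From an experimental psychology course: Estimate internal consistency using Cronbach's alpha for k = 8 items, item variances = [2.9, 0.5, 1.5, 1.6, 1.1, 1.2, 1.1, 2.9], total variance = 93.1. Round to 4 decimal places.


alpha = (k/(k-1)) * (1 - sum(s_i^2)/s_total^2)
sum(item variances) = 12.8
k/(k-1) = 8/7 = 1.142857
1 - 12.8/93.1 = 1 - 0.137487 = 0.862513
alpha = 1.142857 * 0.862513
= 0.9857


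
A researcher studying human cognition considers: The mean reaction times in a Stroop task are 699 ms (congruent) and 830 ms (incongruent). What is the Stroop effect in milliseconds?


Stroop effect = RT(incongruent) - RT(congruent)
= 830 - 699
= 131 ms


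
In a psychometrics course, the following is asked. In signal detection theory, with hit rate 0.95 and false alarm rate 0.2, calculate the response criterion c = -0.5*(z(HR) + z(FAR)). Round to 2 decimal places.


c = -0.5 * (z(HR) + z(FAR))
z(0.95) = 1.6449
z(0.2) = -0.8416
c = -0.5 * (1.6449 + -0.8416)
= -0.5 * 0.8033
= -0.40


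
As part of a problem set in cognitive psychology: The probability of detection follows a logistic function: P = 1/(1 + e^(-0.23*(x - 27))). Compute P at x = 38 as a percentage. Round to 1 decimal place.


P(x) = 1/(1 + e^(-0.23*(38 - 27)))
Exponent = -0.23 * 11 = -2.53
e^(-2.53) = 0.079659
P = 1/(1 + 0.079659) = 0.926218
Percentage = 92.6


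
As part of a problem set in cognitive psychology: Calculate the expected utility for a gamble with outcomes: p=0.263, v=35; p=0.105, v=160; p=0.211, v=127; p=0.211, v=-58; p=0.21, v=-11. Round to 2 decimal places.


EU = sum(p_i * v_i)
0.263 * 35 = 9.205
0.105 * 160 = 16.8
0.211 * 127 = 26.797
0.211 * -58 = -12.238
0.21 * -11 = -2.31
EU = 9.205 + 16.8 + 26.797 + -12.238 + -2.31
= 38.25


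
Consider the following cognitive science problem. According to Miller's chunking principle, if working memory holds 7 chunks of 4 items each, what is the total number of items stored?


Total items = chunks * items_per_chunk
= 7 * 4
= 28


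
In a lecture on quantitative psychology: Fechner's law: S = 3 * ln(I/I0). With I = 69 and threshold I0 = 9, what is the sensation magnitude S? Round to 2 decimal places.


S = 3 * ln(69/9)
I/I0 = 7.666667
ln(7.666667) = 2.0369
S = 3 * 2.0369
= 6.11


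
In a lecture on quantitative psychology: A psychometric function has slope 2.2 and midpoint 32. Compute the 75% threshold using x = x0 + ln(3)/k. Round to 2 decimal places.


At P = 0.75: 0.75 = 1/(1 + e^(-k*(x-x0)))
Solving: e^(-k*(x-x0)) = 1/3
x = x0 + ln(3)/k
ln(3) = 1.0986
x = 32 + 1.0986/2.2
= 32 + 0.4994
= 32.50


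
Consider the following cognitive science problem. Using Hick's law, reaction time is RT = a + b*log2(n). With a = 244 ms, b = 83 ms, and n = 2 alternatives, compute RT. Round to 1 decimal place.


RT = 244 + 83 * log2(2)
log2(2) = 1.0
RT = 244 + 83 * 1.0
= 244 + 83.0
= 327.0 ms


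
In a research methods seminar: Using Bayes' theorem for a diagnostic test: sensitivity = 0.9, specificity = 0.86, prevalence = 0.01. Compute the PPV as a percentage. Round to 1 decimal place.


PPV = (sens * prev) / (sens * prev + (1-spec) * (1-prev))
Numerator = 0.9 * 0.01 = 0.009
P(positive and no disease) = (1 - spec) * (1 - prev) = (1 - 0.86) * (1 - 0.01) = 0.1386
Denominator = 0.009 + 0.1386 = 0.1476
PPV = 0.009 / 0.1476 = 0.060976
As percentage = 6.1
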